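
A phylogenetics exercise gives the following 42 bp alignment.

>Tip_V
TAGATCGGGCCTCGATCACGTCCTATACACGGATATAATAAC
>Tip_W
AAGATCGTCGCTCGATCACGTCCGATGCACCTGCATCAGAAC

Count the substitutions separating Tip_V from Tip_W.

The sequences differ at positions 1 (T/A), 8 (G/T), 9 (G/C), 10 (C/G), 24 (T/G), 27 (A/G), 31 (G/C), 32 (G/T), 33 (A/G), 34 (T/C), 37 (A/C), 39 (T/G).
That gives 12 mismatches out of 42 aligned sites, so the Hamming distance is 12.

12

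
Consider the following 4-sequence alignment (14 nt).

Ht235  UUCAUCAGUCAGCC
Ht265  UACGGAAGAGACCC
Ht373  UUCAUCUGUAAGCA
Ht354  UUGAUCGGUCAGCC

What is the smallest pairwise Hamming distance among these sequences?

Pairwise Hamming distances:
  Ht235 vs Ht265: 7
  Ht235 vs Ht373: 3
  Ht235 vs Ht354: 2
  Ht265 vs Ht373: 9
  Ht265 vs Ht354: 9
  Ht373 vs Ht354: 4
The smallest is 2, between Ht235 and Ht354.

2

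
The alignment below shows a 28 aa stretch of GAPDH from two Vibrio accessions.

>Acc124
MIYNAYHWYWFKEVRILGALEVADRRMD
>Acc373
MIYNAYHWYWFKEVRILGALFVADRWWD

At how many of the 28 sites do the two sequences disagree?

Mismatches occur at site 21 (E↔F), site 26 (R↔W), site 27 (M↔W).
That gives 3 mismatches out of 28 aligned sites, so the Hamming distance is 3.

3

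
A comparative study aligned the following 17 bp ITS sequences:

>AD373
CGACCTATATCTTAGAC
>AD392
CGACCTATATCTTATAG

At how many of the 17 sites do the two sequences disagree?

2

The sequences differ at positions 15 (G/T), 17 (C/G).
That gives 2 mismatches out of 17 aligned sites, so the Hamming distance is 2.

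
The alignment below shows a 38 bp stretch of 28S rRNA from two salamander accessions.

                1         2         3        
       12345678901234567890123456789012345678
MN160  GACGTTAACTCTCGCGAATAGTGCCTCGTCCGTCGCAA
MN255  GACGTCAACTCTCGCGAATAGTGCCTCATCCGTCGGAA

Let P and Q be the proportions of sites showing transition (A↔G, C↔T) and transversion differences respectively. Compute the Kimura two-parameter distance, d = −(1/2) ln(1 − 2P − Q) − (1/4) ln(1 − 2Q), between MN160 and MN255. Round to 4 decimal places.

Mismatches occur at site 6 (T→C, transition), site 28 (G→A, transition), site 36 (C→G, transversion).
Of the 3 differences, 2 transitions and 1 transversion over 38 sites: P = 2/38 = 0.052632, Q = 1/38 = 0.026316.
d = −0.5·ln(0.868420) − 0.25·ln(0.947368) = −0.5·(-0.141080) − 0.25·(-0.054068) = 0.0841.

0.0841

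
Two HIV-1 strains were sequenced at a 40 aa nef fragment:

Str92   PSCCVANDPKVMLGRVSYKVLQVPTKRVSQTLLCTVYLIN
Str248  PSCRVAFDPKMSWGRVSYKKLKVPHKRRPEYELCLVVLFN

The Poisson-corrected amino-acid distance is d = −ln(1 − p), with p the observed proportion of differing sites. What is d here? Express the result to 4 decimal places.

0.5108

The sequences differ at positions 4 (C/R), 7 (N/F), 11 (V/M), 12 (M/S), 13 (L/W), 20 (V/K), 22 (Q/K), 25 (T/H), 28 (V/R), 29 (S/P), 30 (Q/E), 31 (T/Y), 32 (L/E), 35 (T/L), 37 (Y/V), 39 (I/F).
p = 16/40 = 0.400000.
d = −ln(1 − 0.400000) = −ln(0.600000) = 0.5108.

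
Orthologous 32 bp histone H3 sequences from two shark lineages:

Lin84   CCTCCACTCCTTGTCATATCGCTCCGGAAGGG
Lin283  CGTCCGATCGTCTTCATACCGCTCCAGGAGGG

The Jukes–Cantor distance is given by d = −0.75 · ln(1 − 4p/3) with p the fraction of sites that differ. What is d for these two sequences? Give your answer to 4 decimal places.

Differing sites — 2:C/G; 6:A/G; 7:C/A; 10:C/G; 12:T/C; 13:G/T; 19:T/C; 26:G/A; 28:A/G.
p = 9/32 = 0.281250.
d = −0.75 · ln(1 − (4/3)·0.281250) = −0.75 · ln(0.625000) = −0.75 · (-0.470004) = 0.3525.

0.3525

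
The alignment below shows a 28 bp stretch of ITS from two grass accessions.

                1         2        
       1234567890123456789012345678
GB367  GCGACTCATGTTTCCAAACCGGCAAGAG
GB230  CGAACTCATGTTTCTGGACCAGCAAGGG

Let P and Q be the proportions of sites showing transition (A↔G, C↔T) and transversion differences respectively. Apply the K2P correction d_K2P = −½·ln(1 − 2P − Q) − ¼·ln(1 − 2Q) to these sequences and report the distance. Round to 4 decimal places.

Differing sites — 1:G/C (Tv); 2:C/G (Tv); 3:G/A (Ti); 15:C/T (Ti); 16:A/G (Ti); 17:A/G (Ti); 21:G/A (Ti); 27:A/G (Ti).
Of the 8 differences, 6 transitions and 2 transversions over 28 sites: P = 6/28 = 0.214286, Q = 2/28 = 0.071429.
d = −0.5·ln(0.499999) − 0.25·ln(0.857142) = −0.5·(-0.693149) − 0.25·(-0.154152) = 0.3851.

0.3851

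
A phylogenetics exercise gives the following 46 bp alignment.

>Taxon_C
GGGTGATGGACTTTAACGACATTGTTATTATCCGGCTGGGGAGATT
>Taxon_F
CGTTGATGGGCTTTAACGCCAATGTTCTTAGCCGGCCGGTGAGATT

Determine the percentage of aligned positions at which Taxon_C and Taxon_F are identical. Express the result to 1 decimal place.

80.4%

Mismatches occur at site 1 (G→C), site 3 (G→T), site 10 (A→G), site 19 (A→C), site 22 (T→A), site 27 (A→C), site 31 (T→G), site 37 (T→C), site 40 (G→T).
37 of the 46 sites match, so the percent identity is 37/46 × 100 = 80.4%.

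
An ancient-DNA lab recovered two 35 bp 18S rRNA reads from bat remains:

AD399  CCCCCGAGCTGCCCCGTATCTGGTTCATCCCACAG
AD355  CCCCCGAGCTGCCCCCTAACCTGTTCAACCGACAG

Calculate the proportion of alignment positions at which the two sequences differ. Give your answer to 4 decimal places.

Mismatches occur at site 16 (G→C), site 19 (T→A), site 21 (T→C), site 22 (G→T), site 28 (T→A), site 31 (C→G).
There are 6 differences over 35 sites, so p = 6/35 = 0.1714.

0.1714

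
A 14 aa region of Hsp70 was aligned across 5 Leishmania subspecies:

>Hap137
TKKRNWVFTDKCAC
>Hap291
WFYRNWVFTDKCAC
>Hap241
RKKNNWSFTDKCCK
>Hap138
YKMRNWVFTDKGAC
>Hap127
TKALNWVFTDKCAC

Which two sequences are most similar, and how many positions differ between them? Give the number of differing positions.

Pairwise Hamming distances:
  Hap137 vs Hap291: 3
  Hap137 vs Hap241: 5
  Hap137 vs Hap138: 3
  Hap137 vs Hap127: 2
  Hap291 vs Hap241: 7
  Hap291 vs Hap138: 4
  Hap291 vs Hap127: 4
  Hap241 vs Hap138: 7
  Hap241 vs Hap127: 6
  Hap138 vs Hap127: 4
The smallest is 2, between Hap137 and Hap127.

2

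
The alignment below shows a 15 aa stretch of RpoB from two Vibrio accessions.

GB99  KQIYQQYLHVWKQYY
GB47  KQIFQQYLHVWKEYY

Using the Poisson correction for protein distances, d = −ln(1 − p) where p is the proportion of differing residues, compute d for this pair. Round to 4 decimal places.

0.1431

Mismatches occur at site 4 (Y/F), site 13 (Q/E).
p = 2/15 = 0.133333.
d = −ln(1 − 0.133333) = −ln(0.866667) = 0.1431.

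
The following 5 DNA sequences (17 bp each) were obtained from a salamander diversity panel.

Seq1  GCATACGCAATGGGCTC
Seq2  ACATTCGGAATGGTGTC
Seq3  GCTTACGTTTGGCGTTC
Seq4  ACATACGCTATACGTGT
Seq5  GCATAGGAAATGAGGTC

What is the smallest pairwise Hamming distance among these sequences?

Pairwise Hamming distances:
  Seq1 vs Seq2: 5
  Seq1 vs Seq3: 7
  Seq1 vs Seq4: 7
  Seq1 vs Seq5: 4
  Seq2 vs Seq3: 10
  Seq2 vs Seq4: 9
  Seq2 vs Seq5: 6
  Seq3 vs Seq4: 8
  Seq3 vs Seq5: 8
  Seq4 vs Seq5: 9
The smallest is 4, between Seq1 and Seq5.

4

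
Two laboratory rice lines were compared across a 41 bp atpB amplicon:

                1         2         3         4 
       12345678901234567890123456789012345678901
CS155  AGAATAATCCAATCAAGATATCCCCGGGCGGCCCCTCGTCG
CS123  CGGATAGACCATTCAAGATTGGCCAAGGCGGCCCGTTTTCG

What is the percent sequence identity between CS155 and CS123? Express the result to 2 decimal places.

68.29%

Mismatches occur at site 1 (A/C), site 3 (A/G), site 7 (A/G), site 8 (T/A), site 12 (A/T), site 20 (A/T), site 21 (T/G), site 22 (C/G), site 25 (C/A), site 26 (G/A), site 35 (C/G), site 37 (C/T), site 38 (G/T).
28 of the 41 sites match, so the percent identity is 28/41 × 100 = 68.29%.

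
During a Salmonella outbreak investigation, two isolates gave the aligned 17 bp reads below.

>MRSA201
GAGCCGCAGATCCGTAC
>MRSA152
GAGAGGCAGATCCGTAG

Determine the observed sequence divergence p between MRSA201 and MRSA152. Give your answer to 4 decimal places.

Mismatches occur at site 4 (C↔A), site 5 (C↔G), site 17 (C↔G).
There are 3 differences over 17 sites, so p = 3/17 = 0.1765.

0.1765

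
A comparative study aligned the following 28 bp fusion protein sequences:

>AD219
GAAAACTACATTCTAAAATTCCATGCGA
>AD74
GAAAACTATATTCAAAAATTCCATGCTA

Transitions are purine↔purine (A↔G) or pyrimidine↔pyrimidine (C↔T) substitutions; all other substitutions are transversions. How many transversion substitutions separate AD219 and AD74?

Differing sites — 9:C/T (Ti); 14:T/A (Tv); 27:G/T (Tv).
Of the 3 differences, 1 transition and 2 transversions, so the answer is 2.

2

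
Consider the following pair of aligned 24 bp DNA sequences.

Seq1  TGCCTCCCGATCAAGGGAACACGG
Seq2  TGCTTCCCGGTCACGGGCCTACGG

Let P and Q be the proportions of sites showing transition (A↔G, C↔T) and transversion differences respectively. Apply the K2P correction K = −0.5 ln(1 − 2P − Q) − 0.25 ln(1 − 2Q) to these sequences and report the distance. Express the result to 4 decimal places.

Differing sites — 4:C/T (Ti); 10:A/G (Ti); 14:A/C (Tv); 18:A/C (Tv); 19:A/C (Tv); 20:C/T (Ti).
Of the 6 differences, 3 transitions and 3 transversions over 24 sites: P = 3/24 = 0.125000, Q = 3/24 = 0.125000.
d = −0.5·ln(0.625000) − 0.25·ln(0.750000) = −0.5·(-0.470004) − 0.25·(-0.287682) = 0.3069.

0.3069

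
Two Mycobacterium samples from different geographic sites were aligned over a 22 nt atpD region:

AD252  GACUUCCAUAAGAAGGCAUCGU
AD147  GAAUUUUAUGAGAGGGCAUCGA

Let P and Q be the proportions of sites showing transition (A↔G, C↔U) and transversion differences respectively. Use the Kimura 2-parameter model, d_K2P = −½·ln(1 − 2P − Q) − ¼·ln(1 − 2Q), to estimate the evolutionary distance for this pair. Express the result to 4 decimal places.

Mismatches occur at site 3 (C/A, transversion), site 6 (C/U, transition), site 7 (C/U, transition), site 10 (A/G, transition), site 14 (A/G, transition), site 22 (U/A, transversion).
Of the 6 differences, 4 transitions and 2 transversions over 22 sites: P = 4/22 = 0.181818, Q = 2/22 = 0.090909.
d = −0.5·ln(0.545455) − 0.25·ln(0.818182) = −0.5·(-0.606135) − 0.25·(-0.200670) = 0.3532.

0.3532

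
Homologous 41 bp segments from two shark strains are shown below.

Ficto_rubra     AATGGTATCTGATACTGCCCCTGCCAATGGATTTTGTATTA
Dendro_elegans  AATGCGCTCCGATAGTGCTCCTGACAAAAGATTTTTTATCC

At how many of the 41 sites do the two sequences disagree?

Differing sites — 5:G/C; 6:T/G; 7:A/C; 10:T/C; 15:C/G; 19:C/T; 24:C/A; 28:T/A; 29:G/A; 36:G/T; 40:T/C; 41:A/C.
That gives 12 mismatches out of 41 aligned sites, so the Hamming distance is 12.

12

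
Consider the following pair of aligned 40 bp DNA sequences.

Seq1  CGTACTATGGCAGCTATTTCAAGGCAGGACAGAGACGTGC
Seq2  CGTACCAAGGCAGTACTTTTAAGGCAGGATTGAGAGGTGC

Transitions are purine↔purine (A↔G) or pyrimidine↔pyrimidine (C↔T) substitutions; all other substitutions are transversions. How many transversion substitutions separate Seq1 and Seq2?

5

The sequences differ at positions 6 (T/C, transition), 8 (T/A, transversion), 14 (C/T, transition), 15 (T/A, transversion), 16 (A/C, transversion), 20 (C/T, transition), 30 (C/T, transition), 31 (A/T, transversion), 36 (C/G, transversion).
Of the 9 differences, 4 transitions and 5 transversions, so the answer is 5.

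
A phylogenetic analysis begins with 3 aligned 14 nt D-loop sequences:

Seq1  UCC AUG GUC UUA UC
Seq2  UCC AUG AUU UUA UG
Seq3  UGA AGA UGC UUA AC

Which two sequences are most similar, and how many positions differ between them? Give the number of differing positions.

Pairwise Hamming distances:
  Seq1 vs Seq2: 3
  Seq1 vs Seq3: 7
  Seq2 vs Seq3: 9
The smallest is 3, between Seq1 and Seq2.

3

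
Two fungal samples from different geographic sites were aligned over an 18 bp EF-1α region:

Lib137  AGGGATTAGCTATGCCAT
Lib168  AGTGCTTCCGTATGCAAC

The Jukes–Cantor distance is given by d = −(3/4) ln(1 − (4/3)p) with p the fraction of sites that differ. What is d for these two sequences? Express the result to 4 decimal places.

The sequences differ at positions 3 (G/T), 5 (A/C), 8 (A/C), 9 (G/C), 10 (C/G), 16 (C/A), 18 (T/C).
p = 7/18 = 0.388889.
d = −0.75 · ln(1 − (4/3)·0.388889) = −0.75 · ln(0.481481) = −0.75 · (-0.730889) = 0.5482.

0.5482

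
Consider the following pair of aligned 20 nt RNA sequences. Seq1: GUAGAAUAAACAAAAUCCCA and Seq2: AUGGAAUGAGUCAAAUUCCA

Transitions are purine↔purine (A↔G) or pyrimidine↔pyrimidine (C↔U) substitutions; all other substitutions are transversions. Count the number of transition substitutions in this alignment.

6

Differing sites — 1:G/A (Ti); 3:A/G (Ti); 8:A/G (Ti); 10:A/G (Ti); 11:C/U (Ti); 12:A/C (Tv); 17:C/U (Ti).
Of the 7 differences, 6 transitions and 1 transversion, so the answer is 6.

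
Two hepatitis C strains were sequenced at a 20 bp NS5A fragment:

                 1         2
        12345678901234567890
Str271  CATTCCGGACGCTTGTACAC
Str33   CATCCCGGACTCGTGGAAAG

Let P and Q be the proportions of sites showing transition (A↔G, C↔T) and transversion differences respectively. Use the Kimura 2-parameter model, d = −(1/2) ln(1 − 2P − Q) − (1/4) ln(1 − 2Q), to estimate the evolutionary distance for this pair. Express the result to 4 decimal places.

The sequences differ at positions 4 (T/C, transition), 11 (G/T, transversion), 13 (T/G, transversion), 16 (T/G, transversion), 18 (C/A, transversion), 20 (C/G, transversion).
Of the 6 differences, 1 transition and 5 transversions over 20 sites: P = 1/20 = 0.050000, Q = 5/20 = 0.250000.
d = −0.5·ln(0.650000) − 0.25·ln(0.500000) = −0.5·(-0.430783) − 0.25·(-0.693147) = 0.3887.

0.3887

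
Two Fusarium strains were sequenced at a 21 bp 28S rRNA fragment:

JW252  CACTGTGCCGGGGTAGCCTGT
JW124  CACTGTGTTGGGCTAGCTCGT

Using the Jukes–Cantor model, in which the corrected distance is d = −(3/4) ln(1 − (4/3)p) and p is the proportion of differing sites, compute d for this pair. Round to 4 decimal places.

0.2865

Mismatches occur at site 8 (C↔T), site 9 (C↔T), site 13 (G↔C), site 18 (C↔T), site 19 (T↔C).
p = 5/21 = 0.238095.
d = −0.75 · ln(1 − (4/3)·0.238095) = −0.75 · ln(0.682540) = −0.75 · (-0.381934) = 0.2865.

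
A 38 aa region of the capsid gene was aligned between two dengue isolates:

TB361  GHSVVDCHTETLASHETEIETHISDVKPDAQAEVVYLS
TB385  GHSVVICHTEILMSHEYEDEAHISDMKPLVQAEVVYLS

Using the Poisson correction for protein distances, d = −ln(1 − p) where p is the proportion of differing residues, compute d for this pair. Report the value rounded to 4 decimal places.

0.2703

Differing sites — 6:D/I; 11:T/I; 13:A/M; 17:T/Y; 19:I/D; 21:T/A; 26:V/M; 29:D/L; 30:A/V.
p = 9/38 = 0.236842.
d = −ln(1 − 0.236842) = −ln(0.763158) = 0.2703.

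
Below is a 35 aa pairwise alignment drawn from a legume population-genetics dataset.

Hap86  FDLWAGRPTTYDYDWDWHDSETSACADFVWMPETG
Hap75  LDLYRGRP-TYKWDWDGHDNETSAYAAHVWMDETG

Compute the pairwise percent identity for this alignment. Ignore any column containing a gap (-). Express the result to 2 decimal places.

67.65%

Excluding the 1 gap column leaves 34 comparable sites.
Mismatches occur at site 1 (F→L), site 4 (W→Y), site 5 (A→R), site 12 (D→K), site 13 (Y→W), site 17 (W→G), site 20 (S→N), site 25 (C→Y), site 27 (D→A), site 28 (F→H), site 32 (P→D).
23 of the 34 comparable sites match, so the percent identity is 23/34 × 100 = 67.65%.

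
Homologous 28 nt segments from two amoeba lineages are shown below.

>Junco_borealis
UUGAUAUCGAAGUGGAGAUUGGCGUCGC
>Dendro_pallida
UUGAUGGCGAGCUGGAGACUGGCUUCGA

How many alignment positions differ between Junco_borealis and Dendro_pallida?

Mismatches occur at site 6 (A↔G), site 7 (U↔G), site 11 (A↔G), site 12 (G↔C), site 19 (U↔C), site 24 (G↔U), site 28 (C↔A).
That gives 7 mismatches out of 28 aligned sites, so the Hamming distance is 7.

7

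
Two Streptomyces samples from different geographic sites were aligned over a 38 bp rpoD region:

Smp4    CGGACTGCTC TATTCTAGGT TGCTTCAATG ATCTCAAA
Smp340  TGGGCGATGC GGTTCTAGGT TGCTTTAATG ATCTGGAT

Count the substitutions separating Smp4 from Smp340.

12

Mismatches occur at site 1 (C/T), site 4 (A/G), site 6 (T/G), site 7 (G/A), site 8 (C/T), site 9 (T/G), site 11 (T/G), site 12 (A/G), site 26 (C/T), site 35 (C/G), site 36 (A/G), site 38 (A/T).
That gives 12 mismatches out of 38 aligned sites, so the Hamming distance is 12.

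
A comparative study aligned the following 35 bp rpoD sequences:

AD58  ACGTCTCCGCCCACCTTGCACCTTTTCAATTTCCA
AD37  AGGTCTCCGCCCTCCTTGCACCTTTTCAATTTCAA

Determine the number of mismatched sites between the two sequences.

The sequences differ at positions 2 (C/G), 13 (A/T), 34 (C/A).
That gives 3 mismatches out of 35 aligned sites, so the Hamming distance is 3.

3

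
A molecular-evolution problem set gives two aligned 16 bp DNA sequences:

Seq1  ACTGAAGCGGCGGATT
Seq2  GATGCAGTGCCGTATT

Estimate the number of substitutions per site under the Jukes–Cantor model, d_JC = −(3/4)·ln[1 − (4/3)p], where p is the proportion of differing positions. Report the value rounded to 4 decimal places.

0.5199

Mismatches occur at site 1 (A↔G), site 2 (C↔A), site 5 (A↔C), site 8 (C↔T), site 10 (G↔C), site 13 (G↔T).
p = 6/16 = 0.375000.
d = −0.75 · ln(1 − (4/3)·0.375000) = −0.75 · ln(0.500000) = −0.75 · (-0.693147) = 0.5199.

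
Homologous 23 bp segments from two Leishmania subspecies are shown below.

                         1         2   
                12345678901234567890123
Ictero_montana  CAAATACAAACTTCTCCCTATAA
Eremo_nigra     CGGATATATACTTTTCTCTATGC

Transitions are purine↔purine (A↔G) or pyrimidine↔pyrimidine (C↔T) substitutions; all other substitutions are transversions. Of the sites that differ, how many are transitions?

6

Mismatches occur at site 2 (A/G, transition), site 3 (A/G, transition), site 7 (C/T, transition), site 9 (A/T, transversion), site 14 (C/T, transition), site 17 (C/T, transition), site 22 (A/G, transition), site 23 (A/C, transversion).
Of the 8 differences, 6 transitions and 2 transversions, so the answer is 6.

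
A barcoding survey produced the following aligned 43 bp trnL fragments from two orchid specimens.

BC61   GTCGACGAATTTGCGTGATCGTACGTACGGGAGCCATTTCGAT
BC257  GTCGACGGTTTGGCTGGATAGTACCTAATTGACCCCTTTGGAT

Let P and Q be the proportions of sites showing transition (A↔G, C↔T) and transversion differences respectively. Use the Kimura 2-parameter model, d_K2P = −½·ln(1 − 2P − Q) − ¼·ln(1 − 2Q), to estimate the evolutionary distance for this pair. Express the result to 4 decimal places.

0.4011

Mismatches occur at site 8 (A→G, transition), site 9 (A→T, transversion), site 12 (T→G, transversion), site 15 (G→T, transversion), site 16 (T→G, transversion), site 20 (C→A, transversion), site 25 (G→C, transversion), site 28 (C→A, transversion), site 29 (G→T, transversion), site 30 (G→T, transversion), site 33 (G→C, transversion), site 36 (A→C, transversion), site 40 (C→G, transversion).
Of the 13 differences, 1 transition and 12 transversions over 43 sites: P = 1/43 = 0.023256, Q = 12/43 = 0.279070.
d = −0.5·ln(0.674418) − 0.25·ln(0.441860) = −0.5·(-0.393905) − 0.25·(-0.816762) = 0.4011.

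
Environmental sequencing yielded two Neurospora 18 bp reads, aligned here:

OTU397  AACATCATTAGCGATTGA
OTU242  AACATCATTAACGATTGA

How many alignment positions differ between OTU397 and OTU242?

1

Differing sites — 11:G/A.
That gives 1 mismatch out of 18 aligned sites, so the Hamming distance is 1.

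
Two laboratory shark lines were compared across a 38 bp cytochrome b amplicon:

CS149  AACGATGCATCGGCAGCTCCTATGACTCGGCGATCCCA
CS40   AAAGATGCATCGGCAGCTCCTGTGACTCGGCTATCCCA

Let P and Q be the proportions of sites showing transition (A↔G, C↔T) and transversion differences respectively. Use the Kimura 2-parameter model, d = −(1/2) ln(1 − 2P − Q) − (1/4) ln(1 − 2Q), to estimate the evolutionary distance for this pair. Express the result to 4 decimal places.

The sequences differ at positions 3 (C/A, transversion), 22 (A/G, transition), 32 (G/T, transversion).
Of the 3 differences, 1 transition and 2 transversions over 38 sites: P = 1/38 = 0.026316, Q = 2/38 = 0.052632.
d = −0.5·ln(0.894736) − 0.25·ln(0.894736) = −0.5·(-0.111227) − 0.25·(-0.111227) = 0.0834.

0.0834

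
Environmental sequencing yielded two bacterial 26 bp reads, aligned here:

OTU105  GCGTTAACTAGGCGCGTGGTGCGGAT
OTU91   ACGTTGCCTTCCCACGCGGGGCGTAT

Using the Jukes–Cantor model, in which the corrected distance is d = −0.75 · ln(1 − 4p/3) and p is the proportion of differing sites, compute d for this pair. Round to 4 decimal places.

0.5393

Mismatches occur at site 1 (G→A), site 6 (A→G), site 7 (A→C), site 10 (A→T), site 11 (G→C), site 12 (G→C), site 14 (G→A), site 17 (T→C), site 20 (T→G), site 24 (G→T).
p = 10/26 = 0.384615.
d = −0.75 · ln(1 − (4/3)·0.384615) = −0.75 · ln(0.487180) = −0.75 · (-0.719122) = 0.5393.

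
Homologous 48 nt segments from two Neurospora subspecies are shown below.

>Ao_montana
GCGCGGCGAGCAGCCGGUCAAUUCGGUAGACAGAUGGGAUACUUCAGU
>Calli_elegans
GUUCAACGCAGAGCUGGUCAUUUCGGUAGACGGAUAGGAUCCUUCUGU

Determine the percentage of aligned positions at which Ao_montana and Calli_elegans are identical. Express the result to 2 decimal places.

72.92%

The sequences differ at positions 2 (C/U), 3 (G/U), 5 (G/A), 6 (G/A), 9 (A/C), 10 (G/A), 11 (C/G), 15 (C/U), 21 (A/U), 32 (A/G), 36 (G/A), 41 (A/C), 46 (A/U).
35 of the 48 sites match, so the percent identity is 35/48 × 100 = 72.92%.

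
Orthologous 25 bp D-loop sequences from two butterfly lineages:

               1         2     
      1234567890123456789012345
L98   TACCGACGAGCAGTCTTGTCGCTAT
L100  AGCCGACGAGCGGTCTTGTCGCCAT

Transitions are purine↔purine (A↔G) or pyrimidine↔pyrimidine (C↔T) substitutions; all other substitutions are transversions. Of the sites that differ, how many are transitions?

Differing sites — 1:T/A (Tv); 2:A/G (Ti); 12:A/G (Ti); 23:T/C (Ti).
Of the 4 differences, 3 transitions and 1 transversion, so the answer is 3.

3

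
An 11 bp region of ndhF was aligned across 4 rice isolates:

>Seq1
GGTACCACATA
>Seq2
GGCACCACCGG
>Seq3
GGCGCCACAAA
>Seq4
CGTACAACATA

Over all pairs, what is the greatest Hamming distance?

6

Pairwise Hamming distances:
  Seq1 vs Seq2: 4
  Seq1 vs Seq3: 3
  Seq1 vs Seq4: 2
  Seq2 vs Seq3: 4
  Seq2 vs Seq4: 6
  Seq3 vs Seq4: 5
The largest is 6, between Seq2 and Seq4.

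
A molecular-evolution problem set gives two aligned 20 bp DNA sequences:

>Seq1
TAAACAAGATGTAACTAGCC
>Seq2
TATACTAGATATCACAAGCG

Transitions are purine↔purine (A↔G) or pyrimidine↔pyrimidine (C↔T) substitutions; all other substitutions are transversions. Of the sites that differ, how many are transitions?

1

The sequences differ at positions 3 (A/T, transversion), 6 (A/T, transversion), 11 (G/A, transition), 13 (A/C, transversion), 16 (T/A, transversion), 20 (C/G, transversion).
Of the 6 differences, 1 transition and 5 transversions, so the answer is 1.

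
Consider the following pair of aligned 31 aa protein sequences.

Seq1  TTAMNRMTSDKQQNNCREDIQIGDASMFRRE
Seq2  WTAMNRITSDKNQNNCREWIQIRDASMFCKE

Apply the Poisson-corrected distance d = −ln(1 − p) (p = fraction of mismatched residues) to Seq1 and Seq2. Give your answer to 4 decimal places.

Differing sites — 1:T/W; 7:M/I; 12:Q/N; 19:D/W; 23:G/R; 29:R/C; 30:R/K.
p = 7/31 = 0.225806.
d = −ln(1 − 0.225806) = −ln(0.774194) = 0.2559.

0.2559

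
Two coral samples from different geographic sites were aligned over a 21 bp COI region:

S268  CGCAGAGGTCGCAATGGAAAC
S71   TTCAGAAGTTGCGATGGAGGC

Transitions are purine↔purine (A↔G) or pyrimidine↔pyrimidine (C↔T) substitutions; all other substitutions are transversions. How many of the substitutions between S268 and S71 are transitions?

6

Mismatches occur at site 1 (C→T, transition), site 2 (G→T, transversion), site 7 (G→A, transition), site 10 (C→T, transition), site 13 (A→G, transition), site 19 (A→G, transition), site 20 (A→G, transition).
Of the 7 differences, 6 transitions and 1 transversion, so the answer is 6.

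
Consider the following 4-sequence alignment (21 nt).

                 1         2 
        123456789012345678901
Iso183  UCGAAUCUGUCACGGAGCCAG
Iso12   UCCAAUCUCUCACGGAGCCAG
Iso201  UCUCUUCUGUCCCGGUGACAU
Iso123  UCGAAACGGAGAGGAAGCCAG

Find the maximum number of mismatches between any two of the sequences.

13

Pairwise Hamming distances:
  Iso183 vs Iso12: 2
  Iso183 vs Iso201: 7
  Iso183 vs Iso123: 6
  Iso12 vs Iso201: 8
  Iso12 vs Iso123: 8
  Iso201 vs Iso123: 13
The largest is 13, between Iso201 and Iso123.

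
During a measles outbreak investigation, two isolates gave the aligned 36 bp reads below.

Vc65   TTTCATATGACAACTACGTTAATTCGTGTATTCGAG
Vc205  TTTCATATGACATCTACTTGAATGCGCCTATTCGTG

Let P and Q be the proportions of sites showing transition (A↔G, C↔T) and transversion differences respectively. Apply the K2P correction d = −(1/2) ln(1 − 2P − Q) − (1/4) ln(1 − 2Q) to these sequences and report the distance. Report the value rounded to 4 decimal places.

0.2270

Differing sites — 13:A/T (Tv); 18:G/T (Tv); 20:T/G (Tv); 24:T/G (Tv); 27:T/C (Ti); 28:G/C (Tv); 35:A/T (Tv).
Of the 7 differences, 1 transition and 6 transversions over 36 sites: P = 1/36 = 0.027778, Q = 6/36 = 0.166667.
d = −0.5·ln(0.777777) − 0.25·ln(0.666666) = −0.5·(-0.251315) − 0.25·(-0.405466) = 0.2270.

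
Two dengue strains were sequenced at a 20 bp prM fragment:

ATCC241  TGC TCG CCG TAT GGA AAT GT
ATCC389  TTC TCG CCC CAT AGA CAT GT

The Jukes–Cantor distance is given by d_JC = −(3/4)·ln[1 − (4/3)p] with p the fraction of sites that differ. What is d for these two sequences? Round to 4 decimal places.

0.3041

Mismatches occur at site 2 (G/T), site 9 (G/C), site 10 (T/C), site 13 (G/A), site 16 (A/C).
p = 5/20 = 0.250000.
d = −0.75 · ln(1 − (4/3)·0.250000) = −0.75 · ln(0.666667) = −0.75 · (-0.405465) = 0.3041.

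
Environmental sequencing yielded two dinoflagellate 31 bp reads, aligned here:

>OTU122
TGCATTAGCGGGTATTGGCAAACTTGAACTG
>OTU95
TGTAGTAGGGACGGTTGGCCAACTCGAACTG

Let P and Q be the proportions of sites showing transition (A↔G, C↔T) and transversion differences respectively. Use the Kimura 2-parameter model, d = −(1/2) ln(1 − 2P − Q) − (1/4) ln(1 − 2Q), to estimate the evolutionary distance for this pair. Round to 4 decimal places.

0.3692

Differing sites — 3:C/T (Ti); 5:T/G (Tv); 9:C/G (Tv); 11:G/A (Ti); 12:G/C (Tv); 13:T/G (Tv); 14:A/G (Ti); 20:A/C (Tv); 25:T/C (Ti).
Of the 9 differences, 4 transitions and 5 transversions over 31 sites: P = 4/31 = 0.129032, Q = 5/31 = 0.161290.
d = −0.5·ln(0.580646) − 0.25·ln(0.677420) = −0.5·(-0.543614) − 0.25·(-0.389464) = 0.3692.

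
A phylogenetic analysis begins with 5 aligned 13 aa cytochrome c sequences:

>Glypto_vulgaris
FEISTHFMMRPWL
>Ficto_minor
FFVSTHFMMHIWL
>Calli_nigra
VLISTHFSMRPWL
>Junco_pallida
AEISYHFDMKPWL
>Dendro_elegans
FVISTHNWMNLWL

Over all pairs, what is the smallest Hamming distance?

3

Pairwise Hamming distances:
  Glypto_vulgaris vs Ficto_minor: 4
  Glypto_vulgaris vs Calli_nigra: 3
  Glypto_vulgaris vs Junco_pallida: 4
  Glypto_vulgaris vs Dendro_elegans: 5
  Ficto_minor vs Calli_nigra: 6
  Ficto_minor vs Junco_pallida: 7
  Ficto_minor vs Dendro_elegans: 6
  Calli_nigra vs Junco_pallida: 5
  Calli_nigra vs Dendro_elegans: 6
  Junco_pallida vs Dendro_elegans: 7
The smallest is 3, between Glypto_vulgaris and Calli_nigra.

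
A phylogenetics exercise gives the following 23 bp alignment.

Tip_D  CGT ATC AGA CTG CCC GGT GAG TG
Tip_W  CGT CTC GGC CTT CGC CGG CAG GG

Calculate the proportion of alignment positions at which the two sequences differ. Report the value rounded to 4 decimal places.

0.3913

Differing sites — 4:A/C; 7:A/G; 9:A/C; 12:G/T; 14:C/G; 16:G/C; 18:T/G; 19:G/C; 22:T/G.
There are 9 differences over 23 sites, so p = 9/23 = 0.3913.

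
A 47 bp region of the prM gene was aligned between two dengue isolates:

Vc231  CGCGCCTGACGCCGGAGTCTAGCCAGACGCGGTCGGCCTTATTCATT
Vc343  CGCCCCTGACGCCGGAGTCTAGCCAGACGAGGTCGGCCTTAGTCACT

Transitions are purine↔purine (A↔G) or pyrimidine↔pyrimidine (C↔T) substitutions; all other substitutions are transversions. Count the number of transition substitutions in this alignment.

1

Mismatches occur at site 4 (G↔C, transversion), site 30 (C↔A, transversion), site 42 (T↔G, transversion), site 46 (T↔C, transition).
Of the 4 differences, 1 transition and 3 transversions, so the answer is 1.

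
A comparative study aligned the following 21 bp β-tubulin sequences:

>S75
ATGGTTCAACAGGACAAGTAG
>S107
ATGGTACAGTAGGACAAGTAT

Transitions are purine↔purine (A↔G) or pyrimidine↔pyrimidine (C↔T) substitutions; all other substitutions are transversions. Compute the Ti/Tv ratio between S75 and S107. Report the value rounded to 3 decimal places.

Differing sites — 6:T/A (Tv); 9:A/G (Ti); 10:C/T (Ti); 21:G/T (Tv).
Of the 4 differences, 2 transitions and 2 transversions, so Ti/Tv = 2/2 = 1.000.

1.000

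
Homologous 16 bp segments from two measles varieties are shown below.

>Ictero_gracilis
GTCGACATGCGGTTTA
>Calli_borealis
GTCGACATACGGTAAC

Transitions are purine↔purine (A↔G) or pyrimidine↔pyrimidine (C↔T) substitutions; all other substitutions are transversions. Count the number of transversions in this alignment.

3

Differing sites — 9:G/A (Ti); 14:T/A (Tv); 15:T/A (Tv); 16:A/C (Tv).
Of the 4 differences, 1 transition and 3 transversions, so the answer is 3.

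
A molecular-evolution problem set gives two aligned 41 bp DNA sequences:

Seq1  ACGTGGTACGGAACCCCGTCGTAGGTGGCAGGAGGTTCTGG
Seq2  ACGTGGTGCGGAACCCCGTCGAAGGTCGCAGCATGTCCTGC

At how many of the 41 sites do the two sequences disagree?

7

Mismatches occur at site 8 (A↔G), site 22 (T↔A), site 27 (G↔C), site 32 (G↔C), site 34 (G↔T), site 37 (T↔C), site 41 (G↔C).
That gives 7 mismatches out of 41 aligned sites, so the Hamming distance is 7.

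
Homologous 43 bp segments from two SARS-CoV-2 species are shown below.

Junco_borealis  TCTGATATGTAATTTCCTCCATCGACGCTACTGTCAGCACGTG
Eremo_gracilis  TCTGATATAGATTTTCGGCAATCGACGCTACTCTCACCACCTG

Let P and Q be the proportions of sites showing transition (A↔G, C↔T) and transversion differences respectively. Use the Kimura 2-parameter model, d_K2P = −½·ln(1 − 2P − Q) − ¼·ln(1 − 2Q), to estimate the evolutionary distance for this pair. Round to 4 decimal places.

0.2487

Differing sites — 9:G/A (Ti); 10:T/G (Tv); 12:A/T (Tv); 17:C/G (Tv); 18:T/G (Tv); 20:C/A (Tv); 33:G/C (Tv); 37:G/C (Tv); 41:G/C (Tv).
Of the 9 differences, 1 transition and 8 transversions over 43 sites: P = 1/43 = 0.023256, Q = 8/43 = 0.186047.
d = −0.5·ln(0.767441) − 0.25·ln(0.627906) = −0.5·(-0.264694) − 0.25·(-0.465365) = 0.2487.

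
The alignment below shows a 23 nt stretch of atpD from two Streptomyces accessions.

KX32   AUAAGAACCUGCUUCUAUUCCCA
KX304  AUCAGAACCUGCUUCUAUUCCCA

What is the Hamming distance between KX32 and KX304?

The sequences differ at position 3 (A/C).
That gives 1 mismatch out of 23 aligned sites, so the Hamming distance is 1.

1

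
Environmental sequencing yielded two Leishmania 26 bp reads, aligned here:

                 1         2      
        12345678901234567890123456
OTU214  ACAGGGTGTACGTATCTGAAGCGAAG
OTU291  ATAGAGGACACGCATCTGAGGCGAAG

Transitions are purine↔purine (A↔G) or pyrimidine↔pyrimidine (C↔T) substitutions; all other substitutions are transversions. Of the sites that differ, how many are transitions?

6

Differing sites — 2:C/T (Ti); 5:G/A (Ti); 7:T/G (Tv); 8:G/A (Ti); 9:T/C (Ti); 13:T/C (Ti); 20:A/G (Ti).
Of the 7 differences, 6 transitions and 1 transversion, so the answer is 6.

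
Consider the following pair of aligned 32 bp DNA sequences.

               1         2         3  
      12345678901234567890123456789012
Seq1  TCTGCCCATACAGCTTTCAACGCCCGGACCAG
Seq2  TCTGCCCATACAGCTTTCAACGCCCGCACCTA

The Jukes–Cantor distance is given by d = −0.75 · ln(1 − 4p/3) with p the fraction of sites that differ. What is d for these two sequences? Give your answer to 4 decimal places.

0.1001

The sequences differ at positions 27 (G/C), 31 (A/T), 32 (G/A).
p = 3/32 = 0.093750.
d = −0.75 · ln(1 − (4/3)·0.093750) = −0.75 · ln(0.875000) = −0.75 · (-0.133531) = 0.1001.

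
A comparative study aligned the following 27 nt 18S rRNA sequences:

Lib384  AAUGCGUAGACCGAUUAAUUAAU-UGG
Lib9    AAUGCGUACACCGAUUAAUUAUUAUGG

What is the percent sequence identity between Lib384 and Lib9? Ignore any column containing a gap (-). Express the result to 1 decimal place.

92.3%

Excluding the 1 gap column leaves 26 comparable sites.
Differing sites — 9:G/C; 22:A/U.
24 of the 26 comparable sites match, so the percent identity is 24/26 × 100 = 92.3%.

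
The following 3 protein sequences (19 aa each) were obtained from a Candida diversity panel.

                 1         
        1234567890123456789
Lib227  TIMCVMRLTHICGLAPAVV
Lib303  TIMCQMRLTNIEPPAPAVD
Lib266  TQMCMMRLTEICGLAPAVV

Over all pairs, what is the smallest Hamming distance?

3

Pairwise Hamming distances:
  Lib227 vs Lib303: 6
  Lib227 vs Lib266: 3
  Lib303 vs Lib266: 7
The smallest is 3, between Lib227 and Lib266.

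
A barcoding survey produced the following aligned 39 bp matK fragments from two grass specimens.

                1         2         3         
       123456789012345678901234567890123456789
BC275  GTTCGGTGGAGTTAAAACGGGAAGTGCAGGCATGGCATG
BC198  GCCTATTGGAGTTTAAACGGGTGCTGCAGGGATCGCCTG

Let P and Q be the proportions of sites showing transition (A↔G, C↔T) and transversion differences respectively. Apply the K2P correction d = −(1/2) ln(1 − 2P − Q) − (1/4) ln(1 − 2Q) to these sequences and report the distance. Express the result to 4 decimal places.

Differing sites — 2:T/C (Ti); 3:T/C (Ti); 4:C/T (Ti); 5:G/A (Ti); 6:G/T (Tv); 14:A/T (Tv); 22:A/T (Tv); 23:A/G (Ti); 24:G/C (Tv); 31:C/G (Tv); 34:G/C (Tv); 37:A/C (Tv).
Of the 12 differences, 5 transitions and 7 transversions over 39 sites: P = 5/39 = 0.128205, Q = 7/39 = 0.179487.
d = −0.5·ln(0.564103) − 0.25·ln(0.641026) = −0.5·(-0.572518) − 0.25·(-0.444685) = 0.3974.

0.3974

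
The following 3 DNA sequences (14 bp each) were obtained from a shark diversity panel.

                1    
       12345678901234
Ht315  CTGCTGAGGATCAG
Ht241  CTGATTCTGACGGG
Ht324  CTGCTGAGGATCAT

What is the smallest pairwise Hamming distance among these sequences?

1

Pairwise Hamming distances:
  Ht315 vs Ht241: 7
  Ht315 vs Ht324: 1
  Ht241 vs Ht324: 8
The smallest is 1, between Ht315 and Ht324.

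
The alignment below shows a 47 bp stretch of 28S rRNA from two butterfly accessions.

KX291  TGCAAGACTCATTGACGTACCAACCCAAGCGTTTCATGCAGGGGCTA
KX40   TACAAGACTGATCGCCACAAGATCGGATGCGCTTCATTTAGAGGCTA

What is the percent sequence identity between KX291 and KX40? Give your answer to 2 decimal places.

65.96%

The sequences differ at positions 2 (G/A), 10 (C/G), 13 (T/C), 15 (A/C), 17 (G/A), 18 (T/C), 20 (C/A), 21 (C/G), 23 (A/T), 25 (C/G), 26 (C/G), 28 (A/T), 32 (T/C), 38 (G/T), 39 (C/T), 42 (G/A).
31 of the 47 sites match, so the percent identity is 31/47 × 100 = 65.96%.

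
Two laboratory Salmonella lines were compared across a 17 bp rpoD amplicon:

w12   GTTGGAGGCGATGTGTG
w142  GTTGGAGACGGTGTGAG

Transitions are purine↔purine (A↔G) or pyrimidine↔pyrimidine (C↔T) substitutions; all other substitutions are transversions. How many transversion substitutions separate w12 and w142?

Mismatches occur at site 8 (G→A, transition), site 11 (A→G, transition), site 16 (T→A, transversion).
Of the 3 differences, 2 transitions and 1 transversion, so the answer is 1.

1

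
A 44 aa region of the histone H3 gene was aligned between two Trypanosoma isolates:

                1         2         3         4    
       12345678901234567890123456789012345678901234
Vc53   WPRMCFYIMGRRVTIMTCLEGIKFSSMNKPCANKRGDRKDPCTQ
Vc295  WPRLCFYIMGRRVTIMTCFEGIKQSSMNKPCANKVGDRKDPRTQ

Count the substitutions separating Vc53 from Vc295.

Mismatches occur at site 4 (M→L), site 19 (L→F), site 24 (F→Q), site 35 (R→V), site 42 (C→R).
That gives 5 mismatches out of 44 aligned sites, so the Hamming distance is 5.

5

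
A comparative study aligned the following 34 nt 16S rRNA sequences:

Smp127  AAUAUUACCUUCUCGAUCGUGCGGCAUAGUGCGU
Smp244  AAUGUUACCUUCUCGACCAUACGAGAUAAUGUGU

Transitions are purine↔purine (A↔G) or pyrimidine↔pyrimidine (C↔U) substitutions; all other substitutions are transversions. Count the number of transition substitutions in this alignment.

7

The sequences differ at positions 4 (A/G, transition), 17 (U/C, transition), 19 (G/A, transition), 21 (G/A, transition), 24 (G/A, transition), 25 (C/G, transversion), 29 (G/A, transition), 32 (C/U, transition).
Of the 8 differences, 7 transitions and 1 transversion, so the answer is 7.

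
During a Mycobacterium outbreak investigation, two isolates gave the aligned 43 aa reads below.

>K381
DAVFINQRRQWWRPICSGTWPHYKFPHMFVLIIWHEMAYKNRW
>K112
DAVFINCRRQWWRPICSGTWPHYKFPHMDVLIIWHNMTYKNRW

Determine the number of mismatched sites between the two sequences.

Mismatches occur at site 7 (Q/C), site 29 (F/D), site 36 (E/N), site 38 (A/T).
That gives 4 mismatches out of 43 aligned sites, so the Hamming distance is 4.

4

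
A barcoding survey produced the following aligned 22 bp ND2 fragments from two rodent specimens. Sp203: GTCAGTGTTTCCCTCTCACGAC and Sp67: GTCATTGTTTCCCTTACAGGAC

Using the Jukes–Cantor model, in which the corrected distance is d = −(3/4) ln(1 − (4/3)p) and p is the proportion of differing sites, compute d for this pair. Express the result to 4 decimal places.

0.2082

Mismatches occur at site 5 (G→T), site 15 (C→T), site 16 (T→A), site 19 (C→G).
p = 4/22 = 0.181818.
d = −0.75 · ln(1 − (4/3)·0.181818) = −0.75 · ln(0.757576) = −0.75 · (-0.277631) = 0.2082.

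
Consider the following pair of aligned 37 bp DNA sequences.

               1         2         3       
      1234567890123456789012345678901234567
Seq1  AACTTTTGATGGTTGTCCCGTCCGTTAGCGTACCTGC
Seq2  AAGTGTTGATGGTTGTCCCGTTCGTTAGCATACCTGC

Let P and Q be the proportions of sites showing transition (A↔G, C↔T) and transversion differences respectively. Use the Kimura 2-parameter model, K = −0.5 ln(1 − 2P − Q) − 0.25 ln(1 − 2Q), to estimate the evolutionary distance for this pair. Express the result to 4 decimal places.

Differing sites — 3:C/G (Tv); 5:T/G (Tv); 22:C/T (Ti); 30:G/A (Ti).
Of the 4 differences, 2 transitions and 2 transversions over 37 sites: P = 2/37 = 0.054054, Q = 2/37 = 0.054054.
d = −0.5·ln(0.837838) − 0.25·ln(0.891892) = −0.5·(-0.176931) − 0.25·(-0.114410) = 0.1171.

0.1171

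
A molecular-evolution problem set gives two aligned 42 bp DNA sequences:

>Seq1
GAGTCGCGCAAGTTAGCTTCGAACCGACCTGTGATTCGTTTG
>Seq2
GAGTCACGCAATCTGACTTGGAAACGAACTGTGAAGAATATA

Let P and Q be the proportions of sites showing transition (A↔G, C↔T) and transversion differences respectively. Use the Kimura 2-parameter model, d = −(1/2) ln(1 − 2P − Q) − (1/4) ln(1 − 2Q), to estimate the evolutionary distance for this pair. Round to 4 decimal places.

0.4432

The sequences differ at positions 6 (G/A, transition), 12 (G/T, transversion), 13 (T/C, transition), 15 (A/G, transition), 16 (G/A, transition), 20 (C/G, transversion), 24 (C/A, transversion), 28 (C/A, transversion), 35 (T/A, transversion), 36 (T/G, transversion), 37 (C/A, transversion), 38 (G/A, transition), 40 (T/A, transversion), 42 (G/A, transition).
Of the 14 differences, 6 transitions and 8 transversions over 42 sites: P = 6/42 = 0.142857, Q = 8/42 = 0.190476.
d = −0.5·ln(0.523810) − 0.25·ln(0.619048) = −0.5·(-0.646626) − 0.25·(-0.479572) = 0.4432.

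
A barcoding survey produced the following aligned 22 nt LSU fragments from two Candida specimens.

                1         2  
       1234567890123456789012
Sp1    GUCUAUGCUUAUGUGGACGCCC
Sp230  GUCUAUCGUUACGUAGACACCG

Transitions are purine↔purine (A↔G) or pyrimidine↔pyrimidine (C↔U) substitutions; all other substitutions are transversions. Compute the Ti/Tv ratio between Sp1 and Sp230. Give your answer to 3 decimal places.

Differing sites — 7:G/C (Tv); 8:C/G (Tv); 12:U/C (Ti); 15:G/A (Ti); 19:G/A (Ti); 22:C/G (Tv).
Of the 6 differences, 3 transitions and 3 transversions, so Ti/Tv = 3/3 = 1.000.

1.000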